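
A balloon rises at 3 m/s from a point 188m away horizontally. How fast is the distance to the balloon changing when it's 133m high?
399√53033/53033 ≈ 1.733 m/s

z² = 188² + y²
z = √(188² + 133²) = √53033
dz/dt = y/z · dy/dt = 133/√53033 · 3 = 399√53033/53033 ≈ 1.733 m/s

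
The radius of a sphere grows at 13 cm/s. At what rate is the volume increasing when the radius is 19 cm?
18772π cm³/s

V = (4/3)πr³
dV/dt = dV/dr · dr/dt = 4πr² · 13
At r = 19: dV/dt = 18772π cm³/s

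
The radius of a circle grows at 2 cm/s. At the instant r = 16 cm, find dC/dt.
4π cm/s

C = 2πr
dC/dt = 2π · dr/dt = 2π · 2 = 4π cm/s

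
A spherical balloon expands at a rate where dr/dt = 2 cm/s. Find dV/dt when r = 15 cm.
1800π cm³/s

V = (4/3)πr³
dV/dt = dV/dr · dr/dt = 4πr² · 2
At r = 15: dV/dt = 1800π cm³/s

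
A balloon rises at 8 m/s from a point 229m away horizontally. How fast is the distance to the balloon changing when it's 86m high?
688√59837/59837 ≈ 2.813 m/s

z² = 229² + y²
z = √(229² + 86²) = √59837
dz/dt = y/z · dy/dt = 86/√59837 · 8 = 688√59837/59837 ≈ 2.813 m/s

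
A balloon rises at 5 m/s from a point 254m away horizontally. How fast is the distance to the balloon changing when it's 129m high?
645√81157/81157 ≈ 2.264 m/s

z² = 254² + y²
z = √(254² + 129²) = √81157
dz/dt = y/z · dy/dt = 129/√81157 · 5 = 645√81157/81157 ≈ 2.264 m/s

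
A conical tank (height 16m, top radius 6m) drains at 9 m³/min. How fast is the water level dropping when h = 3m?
64/(9π) ≈ 2.264 m/min

r/h = 6/16, so r = (3/8)h
V = (1/3)πr²h = (1/3)π((3/8)h)²h = (3/64)πh³
dV/dh = (9/64)πh²
dh/dt = (dV/dt)/(dV/dh) = -9/((9/64)π·3²) = -64/(9π) m/min
The level is dropping at 64/(9π) ≈ 2.264 m/min.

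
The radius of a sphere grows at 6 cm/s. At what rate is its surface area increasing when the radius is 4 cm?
192π cm²/s

S = 4πr²
dS/dt = dS/dr · dr/dt = 8πr · 6
At r = 4: dS/dt = 192π cm²/s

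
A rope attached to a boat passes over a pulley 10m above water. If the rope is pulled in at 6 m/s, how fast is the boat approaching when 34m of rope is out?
17√66/22 ≈ 6.278 m/s

rope² = x² + 10²
x = √(34² - 10²) = 4√66
dx/dt = (rope/x) · d(rope)/dt = (34/(4√66)) · (-6) = -17√66/22 m/s
The boat approaches at 17√66/22 ≈ 6.278 m/s.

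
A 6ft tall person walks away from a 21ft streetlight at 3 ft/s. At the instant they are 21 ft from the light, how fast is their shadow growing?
6/5 ft/s

By similar triangles: 21/(x+s) = 6/s
Solving: s = 6x/15
ds/dt = 6/15 · dx/dt = 2/5 · 3 = 6/5 ft/s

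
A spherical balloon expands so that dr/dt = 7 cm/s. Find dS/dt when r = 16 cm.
896π cm²/s

S = 4πr²
dS/dt = dS/dr · dr/dt = 8πr · 7
At r = 16: dS/dt = 896π cm²/s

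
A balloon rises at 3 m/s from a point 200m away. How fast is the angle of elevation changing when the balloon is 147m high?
0.009739 rad/s

tan(θ) = y/200
sec²(θ) · dθ/dt = (1/200) · dy/dt
dθ/dt = cos²(θ)/200 · 3 = 200/(200² + 147²) · 3
dθ/dt = 0.009739 rad/s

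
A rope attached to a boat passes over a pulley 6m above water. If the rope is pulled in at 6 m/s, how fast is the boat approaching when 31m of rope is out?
186√37/185 ≈ 6.116 m/s

rope² = x² + 6²
x = √(31² - 6²) = 5√37
dx/dt = (rope/x) · d(rope)/dt = (31/(5√37)) · (-6) = -186√37/185 m/s
The boat approaches at 186√37/185 ≈ 6.116 m/s.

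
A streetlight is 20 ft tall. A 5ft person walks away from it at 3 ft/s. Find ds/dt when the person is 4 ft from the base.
1 ft/s

By similar triangles: 20/(x+s) = 5/s
Solving: s = 5x/15
ds/dt = 5/15 · dx/dt = 1/3 · 3 = 1 ft/s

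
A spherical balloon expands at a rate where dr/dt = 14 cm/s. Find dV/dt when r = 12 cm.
8064π cm³/s

V = (4/3)πr³
dV/dt = dV/dr · dr/dt = 4πr² · 14
At r = 12: dV/dt = 8064π cm³/s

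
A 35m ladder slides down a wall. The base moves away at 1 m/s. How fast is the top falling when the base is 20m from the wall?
4√33/33 ≈ 0.6963 m/s

x² + y² = 35²
2x·dx/dt + 2y·dy/dt = 0
dy/dt = -x/y · dx/dt = -20/(5√33) · 1 = -4√33/33 m/s
The top is descending at 4√33/33 ≈ 0.6963 m/s.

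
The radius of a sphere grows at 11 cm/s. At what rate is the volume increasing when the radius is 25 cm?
27500π cm³/s

V = (4/3)πr³
dV/dt = dV/dr · dr/dt = 4πr² · 11
At r = 25: dV/dt = 27500π cm³/s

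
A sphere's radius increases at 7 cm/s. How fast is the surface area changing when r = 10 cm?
560π cm²/s

S = 4πr²
dS/dt = dS/dr · dr/dt = 8πr · 7
At r = 10: dS/dt = 560π cm²/s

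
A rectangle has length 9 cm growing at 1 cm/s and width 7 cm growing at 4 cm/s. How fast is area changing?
43 cm²/s

A = lw
dA/dt = w·dl/dt + l·dw/dt = 7·1 + 9·4 = 43 cm²/s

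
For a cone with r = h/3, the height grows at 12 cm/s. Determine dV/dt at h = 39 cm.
2028π cm³/s

V = (1/3)π(h/3)²h = πh³/27
dV/dt = πh²/9 · 12
At h = 39: dV/dt = 2028π cm³/s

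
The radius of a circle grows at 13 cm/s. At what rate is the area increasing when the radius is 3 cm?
78π cm²/s

A = πr²
dA/dt = 2πr · dr/dt = 2π(3)(13) = 78π cm²/s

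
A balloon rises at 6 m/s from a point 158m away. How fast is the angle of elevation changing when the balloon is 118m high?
0.024378 rad/s

tan(θ) = y/158
sec²(θ) · dθ/dt = (1/158) · dy/dt
dθ/dt = cos²(θ)/158 · 6 = 158/(158² + 118²) · 6
dθ/dt = 0.024378 rad/s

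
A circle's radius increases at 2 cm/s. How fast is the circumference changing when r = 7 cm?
4π cm/s

C = 2πr
dC/dt = 2π · dr/dt = 2π · 2 = 4π cm/s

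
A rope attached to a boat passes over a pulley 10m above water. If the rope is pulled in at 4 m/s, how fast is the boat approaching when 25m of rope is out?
20√21/21 ≈ 4.364 m/s

rope² = x² + 10²
x = √(25² - 10²) = 5√21
dx/dt = (rope/x) · d(rope)/dt = (25/(5√21)) · (-4) = -20√21/21 m/s
The boat approaches at 20√21/21 ≈ 4.364 m/s.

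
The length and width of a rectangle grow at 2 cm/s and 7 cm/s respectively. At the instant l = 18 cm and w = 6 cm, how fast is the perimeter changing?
18 cm/s

P = 2(l + w)
dP/dt = 2(dl/dt + dw/dt) = 2(2 + 7) = 18 cm/s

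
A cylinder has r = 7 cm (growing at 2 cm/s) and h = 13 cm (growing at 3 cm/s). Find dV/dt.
511π cm³/s

V = πr²h
dV/dt = 2πrh·dr/dt + πr²·dh/dt
= 2π(7)(13)(2) + π(7)²(3)
= 511π cm³/s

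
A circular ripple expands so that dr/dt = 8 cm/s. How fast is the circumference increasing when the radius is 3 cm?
16π cm/s

C = 2πr
dC/dt = 2π · dr/dt = 2π · 8 = 16π cm/s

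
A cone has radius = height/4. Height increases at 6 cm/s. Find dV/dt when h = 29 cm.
2523π/8 cm³/s

V = (1/3)π(h/4)²h = πh³/48
dV/dt = πh²/16 · 6
At h = 29: dV/dt = 2523π/8 cm³/s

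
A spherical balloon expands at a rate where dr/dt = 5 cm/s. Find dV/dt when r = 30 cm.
18000π cm³/s

V = (4/3)πr³
dV/dt = dV/dr · dr/dt = 4πr² · 5
At r = 30: dV/dt = 18000π cm³/s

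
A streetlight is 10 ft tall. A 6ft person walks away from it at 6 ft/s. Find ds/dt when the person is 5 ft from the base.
9 ft/s

By similar triangles: 10/(x+s) = 6/s
Solving: s = 6x/4
ds/dt = 6/4 · dx/dt = 3/2 · 6 = 9 ft/s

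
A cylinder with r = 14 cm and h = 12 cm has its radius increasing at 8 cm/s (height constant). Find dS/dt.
640π cm²/s

S = 2πrh + 2πr² (lateral + bases)
dS/dt = (2πh + 4πr)·dr/dt = (2π·12 + 4π·14)·8
= 640π cm²/s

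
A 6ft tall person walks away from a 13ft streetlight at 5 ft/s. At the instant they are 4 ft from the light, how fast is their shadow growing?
30/7 ft/s

By similar triangles: 13/(x+s) = 6/s
Solving: s = 6x/7
ds/dt = 6/7 · dx/dt = 6/7 · 5 = 30/7 ft/s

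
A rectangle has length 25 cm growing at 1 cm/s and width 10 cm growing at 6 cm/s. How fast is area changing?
160 cm²/s

A = lw
dA/dt = w·dl/dt + l·dw/dt = 10·1 + 25·6 = 160 cm²/s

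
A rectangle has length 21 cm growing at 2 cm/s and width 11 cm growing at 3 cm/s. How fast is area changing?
85 cm²/s

A = lw
dA/dt = w·dl/dt + l·dw/dt = 11·2 + 21·3 = 85 cm²/s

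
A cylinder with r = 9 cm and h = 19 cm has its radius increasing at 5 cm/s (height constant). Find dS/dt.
370π cm²/s

S = 2πrh + 2πr² (lateral + bases)
dS/dt = (2πh + 4πr)·dr/dt = (2π·19 + 4π·9)·5
= 370π cm²/s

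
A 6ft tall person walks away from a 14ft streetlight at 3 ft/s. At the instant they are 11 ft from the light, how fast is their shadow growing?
9/4 ft/s

By similar triangles: 14/(x+s) = 6/s
Solving: s = 6x/8
ds/dt = 6/8 · dx/dt = 3/4 · 3 = 9/4 ft/s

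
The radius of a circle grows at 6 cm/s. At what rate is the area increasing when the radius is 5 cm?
60π cm²/s

A = πr²
dA/dt = 2πr · dr/dt = 2π(5)(6) = 60π cm²/s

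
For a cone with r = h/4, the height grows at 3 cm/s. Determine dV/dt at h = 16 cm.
48π cm³/s

V = (1/3)π(h/4)²h = πh³/48
dV/dt = πh²/16 · 3
At h = 16: dV/dt = 48π cm³/s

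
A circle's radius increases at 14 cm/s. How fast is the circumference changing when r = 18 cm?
28π cm/s

C = 2πr
dC/dt = 2π · dr/dt = 2π · 14 = 28π cm/s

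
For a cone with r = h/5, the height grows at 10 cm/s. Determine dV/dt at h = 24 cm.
1152π/5 cm³/s

V = (1/3)π(h/5)²h = πh³/75
dV/dt = πh²/25 · 10
At h = 24: dV/dt = 1152π/5 cm³/s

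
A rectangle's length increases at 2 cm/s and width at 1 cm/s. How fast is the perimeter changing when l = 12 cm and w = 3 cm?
6 cm/s

P = 2(l + w)
dP/dt = 2(dl/dt + dw/dt) = 2(2 + 1) = 6 cm/s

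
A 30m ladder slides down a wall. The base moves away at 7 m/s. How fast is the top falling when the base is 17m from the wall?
119√611/611 ≈ 4.814 m/s

x² + y² = 30²
2x·dx/dt + 2y·dy/dt = 0
dy/dt = -x/y · dx/dt = -17/√611 · 7 = -119√611/611 m/s
The top is descending at 119√611/611 ≈ 4.814 m/s.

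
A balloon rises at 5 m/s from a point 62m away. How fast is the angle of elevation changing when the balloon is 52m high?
0.047343 rad/s

tan(θ) = y/62
sec²(θ) · dθ/dt = (1/62) · dy/dt
dθ/dt = cos²(θ)/62 · 5 = 62/(62² + 52²) · 5
dθ/dt = 0.047343 rad/s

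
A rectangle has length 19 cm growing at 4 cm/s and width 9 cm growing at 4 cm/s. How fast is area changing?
112 cm²/s

A = lw
dA/dt = w·dl/dt + l·dw/dt = 9·4 + 19·4 = 112 cm²/s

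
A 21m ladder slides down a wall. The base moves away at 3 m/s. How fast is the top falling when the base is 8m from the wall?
24√377/377 ≈ 1.236 m/s

x² + y² = 21²
2x·dx/dt + 2y·dy/dt = 0
dy/dt = -x/y · dx/dt = -8/√377 · 3 = -24√377/377 m/s
The top is descending at 24√377/377 ≈ 1.236 m/s.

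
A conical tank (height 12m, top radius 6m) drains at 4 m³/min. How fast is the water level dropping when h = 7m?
16/(49π) ≈ 0.1039 m/min

r/h = 6/12, so r = (1/2)h
V = (1/3)πr²h = (1/3)π((1/2)h)²h = (1/12)πh³
dV/dh = (1/4)πh²
dh/dt = (dV/dt)/(dV/dh) = -4/((1/4)π·7²) = -16/(49π) m/min
The level is dropping at 16/(49π) ≈ 0.1039 m/min.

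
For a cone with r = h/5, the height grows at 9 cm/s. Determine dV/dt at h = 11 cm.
1089π/25 cm³/s

V = (1/3)π(h/5)²h = πh³/75
dV/dt = πh²/25 · 9
At h = 11: dV/dt = 1089π/25 cm³/s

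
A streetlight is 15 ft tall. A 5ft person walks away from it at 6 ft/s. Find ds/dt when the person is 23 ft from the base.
3 ft/s

By similar triangles: 15/(x+s) = 5/s
Solving: s = 5x/10
ds/dt = 5/10 · dx/dt = 1/2 · 6 = 3 ft/s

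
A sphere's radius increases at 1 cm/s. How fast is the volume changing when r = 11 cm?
484π cm³/s

V = (4/3)πr³
dV/dt = dV/dr · dr/dt = 4πr² · 1
At r = 11: dV/dt = 484π cm³/s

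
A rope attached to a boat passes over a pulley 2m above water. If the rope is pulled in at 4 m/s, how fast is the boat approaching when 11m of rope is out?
44√13/39 ≈ 4.068 m/s

rope² = x² + 2²
x = √(11² - 2²) = 3√13
dx/dt = (rope/x) · d(rope)/dt = (11/(3√13)) · (-4) = -44√13/39 m/s
The boat approaches at 44√13/39 ≈ 4.068 m/s.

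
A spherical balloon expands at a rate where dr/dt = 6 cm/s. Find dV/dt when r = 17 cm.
6936π cm³/s

V = (4/3)πr³
dV/dt = dV/dr · dr/dt = 4πr² · 6
At r = 17: dV/dt = 6936π cm³/s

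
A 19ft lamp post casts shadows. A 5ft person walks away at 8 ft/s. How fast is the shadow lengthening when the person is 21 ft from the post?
20/7 ft/s

By similar triangles: 19/(x+s) = 5/s
Solving: s = 5x/14
ds/dt = 5/14 · dx/dt = 5/14 · 8 = 20/7 ft/s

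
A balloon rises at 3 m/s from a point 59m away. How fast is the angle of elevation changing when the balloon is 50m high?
0.029594 rad/s

tan(θ) = y/59
sec²(θ) · dθ/dt = (1/59) · dy/dt
dθ/dt = cos²(θ)/59 · 3 = 59/(59² + 50²) · 3
dθ/dt = 0.029594 rad/s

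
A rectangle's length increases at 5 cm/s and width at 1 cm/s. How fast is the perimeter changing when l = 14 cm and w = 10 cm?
12 cm/s

P = 2(l + w)
dP/dt = 2(dl/dt + dw/dt) = 2(5 + 1) = 12 cm/s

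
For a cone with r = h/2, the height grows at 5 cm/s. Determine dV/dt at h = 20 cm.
500π cm³/s

V = (1/3)π(h/2)²h = πh³/12
dV/dt = πh²/4 · 5
At h = 20: dV/dt = 500π cm³/s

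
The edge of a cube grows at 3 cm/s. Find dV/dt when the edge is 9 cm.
729 cm³/s

V = s³
dV/dt = 3s² · ds/dt = 3·9²·3 = 729 cm³/s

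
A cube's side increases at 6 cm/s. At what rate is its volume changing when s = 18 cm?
5832 cm³/s

V = s³
dV/dt = 3s² · ds/dt = 3·18²·6 = 5832 cm³/s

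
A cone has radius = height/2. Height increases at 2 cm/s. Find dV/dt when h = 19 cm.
361π/2 cm³/s

V = (1/3)π(h/2)²h = πh³/12
dV/dt = πh²/4 · 2
At h = 19: dV/dt = 361π/2 cm³/s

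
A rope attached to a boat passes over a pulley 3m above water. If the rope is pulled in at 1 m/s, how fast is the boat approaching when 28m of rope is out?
28√31/155 ≈ 1.006 m/s

rope² = x² + 3²
x = √(28² - 3²) = 5√31
dx/dt = (rope/x) · d(rope)/dt = (28/(5√31)) · (-1) = -28√31/155 m/s
The boat approaches at 28√31/155 ≈ 1.006 m/s.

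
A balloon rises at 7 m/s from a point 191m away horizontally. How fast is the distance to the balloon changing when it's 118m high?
826√50405/50405 ≈ 3.679 m/s

z² = 191² + y²
z = √(191² + 118²) = √50405
dz/dt = y/z · dy/dt = 118/√50405 · 7 = 826√50405/50405 ≈ 3.679 m/s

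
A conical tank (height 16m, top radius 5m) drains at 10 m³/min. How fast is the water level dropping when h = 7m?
512/(245π) ≈ 0.6652 m/min

r/h = 5/16, so r = (5/16)h
V = (1/3)πr²h = (1/3)π((5/16)h)²h = (25/768)πh³
dV/dh = (25/256)πh²
dh/dt = (dV/dt)/(dV/dh) = -10/((25/256)π·7²) = -512/(245π) m/min
The level is dropping at 512/(245π) ≈ 0.6652 m/min.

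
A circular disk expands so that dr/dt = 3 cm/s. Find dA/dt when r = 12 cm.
72π cm²/s

A = πr²
dA/dt = 2πr · dr/dt = 2π(12)(3) = 72π cm²/s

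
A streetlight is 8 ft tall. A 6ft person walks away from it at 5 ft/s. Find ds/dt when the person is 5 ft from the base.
15 ft/s

By similar triangles: 8/(x+s) = 6/s
Solving: s = 6x/2
ds/dt = 6/2 · dx/dt = 3 · 5 = 15 ft/s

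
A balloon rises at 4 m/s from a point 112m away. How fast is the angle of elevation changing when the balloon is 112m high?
0.017857 rad/s

tan(θ) = y/112
sec²(θ) · dθ/dt = (1/112) · dy/dt
dθ/dt = cos²(θ)/112 · 4 = 112/(112² + 112²) · 4
dθ/dt = 0.017857 rad/s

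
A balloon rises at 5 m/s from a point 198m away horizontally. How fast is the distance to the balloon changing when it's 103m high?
515√49813/49813 ≈ 2.307 m/s

z² = 198² + y²
z = √(198² + 103²) = √49813
dz/dt = y/z · dy/dt = 103/√49813 · 5 = 515√49813/49813 ≈ 2.307 m/s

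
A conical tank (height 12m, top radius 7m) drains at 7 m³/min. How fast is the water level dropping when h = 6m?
4/(7π) ≈ 0.1819 m/min

r/h = 7/12, so r = (7/12)h
V = (1/3)πr²h = (1/3)π((7/12)h)²h = (49/432)πh³
dV/dh = (49/144)πh²
dh/dt = (dV/dt)/(dV/dh) = -7/((49/144)π·6²) = -4/(7π) m/min
The level is dropping at 4/(7π) ≈ 0.1819 m/min.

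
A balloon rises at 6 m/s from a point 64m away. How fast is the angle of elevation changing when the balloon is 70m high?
0.042686 rad/s

tan(θ) = y/64
sec²(θ) · dθ/dt = (1/64) · dy/dt
dθ/dt = cos²(θ)/64 · 6 = 64/(64² + 70²) · 6
dθ/dt = 0.042686 rad/s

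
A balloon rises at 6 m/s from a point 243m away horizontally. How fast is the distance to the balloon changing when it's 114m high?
228√8005/8005 ≈ 2.548 m/s

z² = 243² + y²
z = √(243² + 114²) = 3√8005
dz/dt = y/z · dy/dt = 114/(3√8005) · 6 = 228√8005/8005 ≈ 2.548 m/s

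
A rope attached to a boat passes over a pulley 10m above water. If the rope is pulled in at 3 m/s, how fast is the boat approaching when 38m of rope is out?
19√21/28 ≈ 3.11 m/s

rope² = x² + 10²
x = √(38² - 10²) = 8√21
dx/dt = (rope/x) · d(rope)/dt = (38/(8√21)) · (-3) = -19√21/28 m/s
The boat approaches at 19√21/28 ≈ 3.11 m/s.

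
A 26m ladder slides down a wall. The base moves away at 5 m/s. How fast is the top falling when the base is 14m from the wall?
7√30/12 ≈ 3.195 m/s

x² + y² = 26²
2x·dx/dt + 2y·dy/dt = 0
dy/dt = -x/y · dx/dt = -14/(4√30) · 5 = -7√30/12 m/s
The top is descending at 7√30/12 ≈ 3.195 m/s.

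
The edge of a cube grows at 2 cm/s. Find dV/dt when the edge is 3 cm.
54 cm³/s

V = s³
dV/dt = 3s² · ds/dt = 3·3²·2 = 54 cm³/s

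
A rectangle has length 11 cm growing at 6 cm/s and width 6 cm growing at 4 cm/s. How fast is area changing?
80 cm²/s

A = lw
dA/dt = w·dl/dt + l·dw/dt = 6·6 + 11·4 = 80 cm²/s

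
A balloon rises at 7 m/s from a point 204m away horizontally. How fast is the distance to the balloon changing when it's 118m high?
413√13885/13885 ≈ 3.505 m/s

z² = 204² + y²
z = √(204² + 118²) = 2√13885
dz/dt = y/z · dy/dt = 118/(2√13885) · 7 = 413√13885/13885 ≈ 3.505 m/s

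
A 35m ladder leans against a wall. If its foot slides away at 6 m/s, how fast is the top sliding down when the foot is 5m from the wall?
√3/2 ≈ 0.866 m/s

x² + y² = 35²
2x·dx/dt + 2y·dy/dt = 0
dy/dt = -x/y · dx/dt = -5/(20√3) · 6 = -√3/2 m/s
The top is descending at √3/2 ≈ 0.866 m/s.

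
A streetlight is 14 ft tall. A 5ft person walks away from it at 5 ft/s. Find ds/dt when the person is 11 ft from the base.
25/9 ft/s

By similar triangles: 14/(x+s) = 5/s
Solving: s = 5x/9
ds/dt = 5/9 · dx/dt = 5/9 · 5 = 25/9 ft/s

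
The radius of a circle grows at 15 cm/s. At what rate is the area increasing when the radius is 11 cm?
330π cm²/s

A = πr²
dA/dt = 2πr · dr/dt = 2π(11)(15) = 330π cm²/s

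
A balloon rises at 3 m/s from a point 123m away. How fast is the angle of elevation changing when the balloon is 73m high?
0.018037 rad/s

tan(θ) = y/123
sec²(θ) · dθ/dt = (1/123) · dy/dt
dθ/dt = cos²(θ)/123 · 3 = 123/(123² + 73²) · 3
dθ/dt = 0.018037 rad/s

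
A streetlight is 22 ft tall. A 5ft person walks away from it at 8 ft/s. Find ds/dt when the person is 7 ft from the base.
40/17 ft/s

By similar triangles: 22/(x+s) = 5/s
Solving: s = 5x/17
ds/dt = 5/17 · dx/dt = 5/17 · 8 = 40/17 ft/s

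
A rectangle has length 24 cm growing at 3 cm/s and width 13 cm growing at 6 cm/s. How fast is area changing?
183 cm²/s

A = lw
dA/dt = w·dl/dt + l·dw/dt = 13·3 + 24·6 = 183 cm²/s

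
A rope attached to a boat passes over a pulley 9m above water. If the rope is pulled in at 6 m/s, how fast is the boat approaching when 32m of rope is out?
192√943/943 ≈ 6.252 m/s

rope² = x² + 9²
x = √(32² - 9²) = √943
dx/dt = (rope/x) · d(rope)/dt = (32/√943) · (-6) = -192√943/943 m/s
The boat approaches at 192√943/943 ≈ 6.252 m/s.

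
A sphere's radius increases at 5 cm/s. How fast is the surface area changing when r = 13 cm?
520π cm²/s

S = 4πr²
dS/dt = dS/dr · dr/dt = 8πr · 5
At r = 13: dS/dt = 520π cm²/s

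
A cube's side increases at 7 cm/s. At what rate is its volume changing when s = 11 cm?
2541 cm³/s

V = s³
dV/dt = 3s² · ds/dt = 3·11²·7 = 2541 cm³/s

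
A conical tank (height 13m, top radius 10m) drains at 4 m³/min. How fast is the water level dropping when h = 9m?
169/(2025π) ≈ 0.02657 m/min

r/h = 10/13, so r = (10/13)h
V = (1/3)πr²h = (1/3)π((10/13)h)²h = (100/507)πh³
dV/dh = (100/169)πh²
dh/dt = (dV/dt)/(dV/dh) = -4/((100/169)π·9²) = -169/(2025π) m/min
The level is dropping at 169/(2025π) ≈ 0.02657 m/min.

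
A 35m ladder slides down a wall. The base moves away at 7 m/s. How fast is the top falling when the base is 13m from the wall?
91√66/264 ≈ 2.8 m/s

x² + y² = 35²
2x·dx/dt + 2y·dy/dt = 0
dy/dt = -x/y · dx/dt = -13/(4√66) · 7 = -91√66/264 m/s
The top is descending at 91√66/264 ≈ 2.8 m/s.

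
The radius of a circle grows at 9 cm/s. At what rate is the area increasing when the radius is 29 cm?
522π cm²/s

A = πr²
dA/dt = 2πr · dr/dt = 2π(29)(9) = 522π cm²/s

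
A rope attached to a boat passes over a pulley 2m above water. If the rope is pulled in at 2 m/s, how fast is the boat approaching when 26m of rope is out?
13√42/42 ≈ 2.006 m/s

rope² = x² + 2²
x = √(26² - 2²) = 4√42
dx/dt = (rope/x) · d(rope)/dt = (26/(4√42)) · (-2) = -13√42/42 m/s
The boat approaches at 13√42/42 ≈ 2.006 m/s.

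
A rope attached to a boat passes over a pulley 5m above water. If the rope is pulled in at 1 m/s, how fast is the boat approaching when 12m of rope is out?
12√119/119 ≈ 1.1 m/s

rope² = x² + 5²
x = √(12² - 5²) = √119
dx/dt = (rope/x) · d(rope)/dt = (12/√119) · (-1) = -12√119/119 m/s
The boat approaches at 12√119/119 ≈ 1.1 m/s.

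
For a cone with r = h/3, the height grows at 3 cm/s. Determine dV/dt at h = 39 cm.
507π cm³/s

V = (1/3)π(h/3)²h = πh³/27
dV/dt = πh²/9 · 3
At h = 39: dV/dt = 507π cm³/s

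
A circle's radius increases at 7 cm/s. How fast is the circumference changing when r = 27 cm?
14π cm/s

C = 2πr
dC/dt = 2π · dr/dt = 2π · 7 = 14π cm/s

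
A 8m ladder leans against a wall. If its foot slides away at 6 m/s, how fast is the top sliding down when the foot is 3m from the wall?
18√55/55 ≈ 2.427 m/s

x² + y² = 8²
2x·dx/dt + 2y·dy/dt = 0
dy/dt = -x/y · dx/dt = -3/√55 · 6 = -18√55/55 m/s
The top is descending at 18√55/55 ≈ 2.427 m/s.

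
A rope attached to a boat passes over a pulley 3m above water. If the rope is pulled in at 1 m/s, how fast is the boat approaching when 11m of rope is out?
11√7/28 ≈ 1.039 m/s

rope² = x² + 3²
x = √(11² - 3²) = 4√7
dx/dt = (rope/x) · d(rope)/dt = (11/(4√7)) · (-1) = -11√7/28 m/s
The boat approaches at 11√7/28 ≈ 1.039 m/s.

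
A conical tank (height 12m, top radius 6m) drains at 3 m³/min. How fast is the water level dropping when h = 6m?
1/(3π) ≈ 0.1061 m/min

r/h = 6/12, so r = (1/2)h
V = (1/3)πr²h = (1/3)π((1/2)h)²h = (1/12)πh³
dV/dh = (1/4)πh²
dh/dt = (dV/dt)/(dV/dh) = -3/((1/4)π·6²) = -1/(3π) m/min
The level is dropping at 1/(3π) ≈ 0.1061 m/min.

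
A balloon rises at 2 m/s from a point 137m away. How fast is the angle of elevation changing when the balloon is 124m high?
0.008025 rad/s

tan(θ) = y/137
sec²(θ) · dθ/dt = (1/137) · dy/dt
dθ/dt = cos²(θ)/137 · 2 = 137/(137² + 124²) · 2
dθ/dt = 0.008025 rad/s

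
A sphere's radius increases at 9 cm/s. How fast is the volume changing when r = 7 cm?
1764π cm³/s

V = (4/3)πr³
dV/dt = dV/dr · dr/dt = 4πr² · 9
At r = 7: dV/dt = 1764π cm³/s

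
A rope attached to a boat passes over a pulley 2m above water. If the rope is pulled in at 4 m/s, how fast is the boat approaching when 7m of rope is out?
28√5/15 ≈ 4.174 m/s

rope² = x² + 2²
x = √(7² - 2²) = 3√5
dx/dt = (rope/x) · d(rope)/dt = (7/(3√5)) · (-4) = -28√5/15 m/s
The boat approaches at 28√5/15 ≈ 4.174 m/s.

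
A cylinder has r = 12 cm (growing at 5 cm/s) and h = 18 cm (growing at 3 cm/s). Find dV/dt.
2592π cm³/s

V = πr²h
dV/dt = 2πrh·dr/dt + πr²·dh/dt
= 2π(12)(18)(5) + π(12)²(3)
= 2592π cm³/s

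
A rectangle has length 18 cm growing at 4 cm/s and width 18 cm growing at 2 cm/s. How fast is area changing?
108 cm²/s

A = lw
dA/dt = w·dl/dt + l·dw/dt = 18·4 + 18·2 = 108 cm²/s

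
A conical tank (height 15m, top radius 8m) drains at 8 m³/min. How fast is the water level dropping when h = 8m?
225/(512π) ≈ 0.1399 m/min

r/h = 8/15, so r = (8/15)h
V = (1/3)πr²h = (1/3)π((8/15)h)²h = (64/675)πh³
dV/dh = (64/225)πh²
dh/dt = (dV/dt)/(dV/dh) = -8/((64/225)π·8²) = -225/(512π) m/min
The level is dropping at 225/(512π) ≈ 0.1399 m/min.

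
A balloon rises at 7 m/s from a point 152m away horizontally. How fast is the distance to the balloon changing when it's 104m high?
91√530/530 ≈ 3.953 m/s

z² = 152² + y²
z = √(152² + 104²) = 8√530
dz/dt = y/z · dy/dt = 104/(8√530) · 7 = 91√530/530 ≈ 3.953 m/s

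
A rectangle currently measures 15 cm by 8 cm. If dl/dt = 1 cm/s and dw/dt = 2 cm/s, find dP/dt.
6 cm/s

P = 2(l + w)
dP/dt = 2(dl/dt + dw/dt) = 2(1 + 2) = 6 cm/s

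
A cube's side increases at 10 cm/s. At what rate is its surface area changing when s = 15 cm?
1800 cm²/s

A = 6s²
dA/dt = 12s · ds/dt = 12·15·10 = 1800 cm²/s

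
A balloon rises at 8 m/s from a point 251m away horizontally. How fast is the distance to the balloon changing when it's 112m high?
896√75545/75545 ≈ 3.26 m/s

z² = 251² + y²
z = √(251² + 112²) = √75545
dz/dt = y/z · dy/dt = 112/√75545 · 8 = 896√75545/75545 ≈ 3.26 m/s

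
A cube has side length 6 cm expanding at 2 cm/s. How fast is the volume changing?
216 cm³/s

V = s³
dV/dt = 3s² · ds/dt = 3·6²·2 = 216 cm³/s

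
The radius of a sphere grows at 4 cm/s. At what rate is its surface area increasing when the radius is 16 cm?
512π cm²/s

S = 4πr²
dS/dt = dS/dr · dr/dt = 8πr · 4
At r = 16: dS/dt = 512π cm²/s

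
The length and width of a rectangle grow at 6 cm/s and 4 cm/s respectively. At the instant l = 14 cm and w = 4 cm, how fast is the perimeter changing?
20 cm/s

P = 2(l + w)
dP/dt = 2(dl/dt + dw/dt) = 2(6 + 4) = 20 cm/s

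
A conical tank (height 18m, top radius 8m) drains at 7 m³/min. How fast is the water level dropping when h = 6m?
63/(64π) ≈ 0.3133 m/min

r/h = 8/18, so r = (4/9)h
V = (1/3)πr²h = (1/3)π((4/9)h)²h = (16/243)πh³
dV/dh = (16/81)πh²
dh/dt = (dV/dt)/(dV/dh) = -7/((16/81)π·6²) = -63/(64π) m/min
The level is dropping at 63/(64π) ≈ 0.3133 m/min.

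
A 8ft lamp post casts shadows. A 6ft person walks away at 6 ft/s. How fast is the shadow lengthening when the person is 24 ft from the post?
18 ft/s

By similar triangles: 8/(x+s) = 6/s
Solving: s = 6x/2
ds/dt = 6/2 · dx/dt = 3 · 6 = 18 ft/s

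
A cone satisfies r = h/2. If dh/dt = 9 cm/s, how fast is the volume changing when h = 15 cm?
2025π/4 cm³/s

V = (1/3)π(h/2)²h = πh³/12
dV/dt = πh²/4 · 9
At h = 15: dV/dt = 2025π/4 cm³/s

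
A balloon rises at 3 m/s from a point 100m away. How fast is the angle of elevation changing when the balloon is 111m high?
0.01344 rad/s

tan(θ) = y/100
sec²(θ) · dθ/dt = (1/100) · dy/dt
dθ/dt = cos²(θ)/100 · 3 = 100/(100² + 111²) · 3
dθ/dt = 0.01344 rad/s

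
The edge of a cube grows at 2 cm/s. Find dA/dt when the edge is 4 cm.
96 cm²/s

A = 6s²
dA/dt = 12s · ds/dt = 12·4·2 = 96 cm²/s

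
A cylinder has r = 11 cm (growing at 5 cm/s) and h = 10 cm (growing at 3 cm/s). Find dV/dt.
1463π cm³/s

V = πr²h
dV/dt = 2πrh·dr/dt + πr²·dh/dt
= 2π(11)(10)(5) + π(11)²(3)
= 1463π cm³/s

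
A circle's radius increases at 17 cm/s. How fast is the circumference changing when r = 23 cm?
34π cm/s

C = 2πr
dC/dt = 2π · dr/dt = 2π · 17 = 34π cm/s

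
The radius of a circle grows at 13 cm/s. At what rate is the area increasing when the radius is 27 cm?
702π cm²/s

A = πr²
dA/dt = 2πr · dr/dt = 2π(27)(13) = 702π cm²/s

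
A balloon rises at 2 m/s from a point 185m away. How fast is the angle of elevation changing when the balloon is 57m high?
0.009874 rad/s

tan(θ) = y/185
sec²(θ) · dθ/dt = (1/185) · dy/dt
dθ/dt = cos²(θ)/185 · 2 = 185/(185² + 57²) · 2
dθ/dt = 0.009874 rad/s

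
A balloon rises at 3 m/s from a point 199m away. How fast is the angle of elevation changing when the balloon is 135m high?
0.010324 rad/s

tan(θ) = y/199
sec²(θ) · dθ/dt = (1/199) · dy/dt
dθ/dt = cos²(θ)/199 · 3 = 199/(199² + 135²) · 3
dθ/dt = 0.010324 rad/s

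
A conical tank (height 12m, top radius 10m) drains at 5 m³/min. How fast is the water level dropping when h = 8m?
9/(80π) ≈ 0.03581 m/min

r/h = 10/12, so r = (5/6)h
V = (1/3)πr²h = (1/3)π((5/6)h)²h = (25/108)πh³
dV/dh = (25/36)πh²
dh/dt = (dV/dt)/(dV/dh) = -5/((25/36)π·8²) = -9/(80π) m/min
The level is dropping at 9/(80π) ≈ 0.03581 m/min.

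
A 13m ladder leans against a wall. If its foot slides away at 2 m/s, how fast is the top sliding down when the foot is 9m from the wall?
9√22/22 ≈ 1.919 m/s

x² + y² = 13²
2x·dx/dt + 2y·dy/dt = 0
dy/dt = -x/y · dx/dt = -9/(2√22) · 2 = -9√22/22 m/s
The top is descending at 9√22/22 ≈ 1.919 m/s.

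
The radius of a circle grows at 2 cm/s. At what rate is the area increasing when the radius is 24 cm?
96π cm²/s

A = πr²
dA/dt = 2πr · dr/dt = 2π(24)(2) = 96π cm²/s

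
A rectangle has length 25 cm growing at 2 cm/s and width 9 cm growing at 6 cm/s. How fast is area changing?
168 cm²/s

A = lw
dA/dt = w·dl/dt + l·dw/dt = 9·2 + 25·6 = 168 cm²/s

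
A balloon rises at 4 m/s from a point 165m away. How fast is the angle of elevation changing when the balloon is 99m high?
0.017825 rad/s

tan(θ) = y/165
sec²(θ) · dθ/dt = (1/165) · dy/dt
dθ/dt = cos²(θ)/165 · 4 = 165/(165² + 99²) · 4
dθ/dt = 0.017825 rad/s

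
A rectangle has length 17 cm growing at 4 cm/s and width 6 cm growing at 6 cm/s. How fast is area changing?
126 cm²/s

A = lw
dA/dt = w·dl/dt + l·dw/dt = 6·4 + 17·6 = 126 cm²/s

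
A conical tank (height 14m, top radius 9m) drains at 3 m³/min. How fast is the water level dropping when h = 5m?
196/(675π) ≈ 0.09243 m/min

r/h = 9/14, so r = (9/14)h
V = (1/3)πr²h = (1/3)π((9/14)h)²h = (27/196)πh³
dV/dh = (81/196)πh²
dh/dt = (dV/dt)/(dV/dh) = -3/((81/196)π·5²) = -196/(675π) m/min
The level is dropping at 196/(675π) ≈ 0.09243 m/min.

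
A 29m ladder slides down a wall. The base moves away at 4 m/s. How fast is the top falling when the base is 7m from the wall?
7√22/33 ≈ 0.9949 m/s

x² + y² = 29²
2x·dx/dt + 2y·dy/dt = 0
dy/dt = -x/y · dx/dt = -7/(6√22) · 4 = -7√22/33 m/s
The top is descending at 7√22/33 ≈ 0.9949 m/s.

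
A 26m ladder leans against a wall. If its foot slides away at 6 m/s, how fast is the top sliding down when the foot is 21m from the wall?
126√235/235 ≈ 8.219 m/s

x² + y² = 26²
2x·dx/dt + 2y·dy/dt = 0
dy/dt = -x/y · dx/dt = -21/√235 · 6 = -126√235/235 m/s
The top is descending at 126√235/235 ≈ 8.219 m/s.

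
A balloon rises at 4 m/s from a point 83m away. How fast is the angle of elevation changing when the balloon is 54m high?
0.03386 rad/s

tan(θ) = y/83
sec²(θ) · dθ/dt = (1/83) · dy/dt
dθ/dt = cos²(θ)/83 · 4 = 83/(83² + 54²) · 4
dθ/dt = 0.03386 rad/s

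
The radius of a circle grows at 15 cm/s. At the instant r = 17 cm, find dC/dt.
30π cm/s

C = 2πr
dC/dt = 2π · dr/dt = 2π · 15 = 30π cm/s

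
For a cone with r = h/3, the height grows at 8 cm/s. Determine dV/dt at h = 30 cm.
800π cm³/s

V = (1/3)π(h/3)²h = πh³/27
dV/dt = πh²/9 · 8
At h = 30: dV/dt = 800π cm³/s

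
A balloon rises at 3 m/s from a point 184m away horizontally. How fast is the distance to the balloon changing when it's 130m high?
195√12689/12689 ≈ 1.731 m/s

z² = 184² + y²
z = √(184² + 130²) = 2√12689
dz/dt = y/z · dy/dt = 130/(2√12689) · 3 = 195√12689/12689 ≈ 1.731 m/s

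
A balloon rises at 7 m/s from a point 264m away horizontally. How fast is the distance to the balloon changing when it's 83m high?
581√265/4505 ≈ 2.099 m/s

z² = 264² + y²
z = √(264² + 83²) = 17√265
dz/dt = y/z · dy/dt = 83/(17√265) · 7 = 581√265/4505 ≈ 2.099 m/s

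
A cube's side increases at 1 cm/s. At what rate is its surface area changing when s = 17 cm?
204 cm²/s

A = 6s²
dA/dt = 12s · ds/dt = 12·17·1 = 204 cm²/s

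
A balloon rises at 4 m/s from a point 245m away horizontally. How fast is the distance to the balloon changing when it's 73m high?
146√65354/32677 ≈ 1.142 m/s

z² = 245² + y²
z = √(245² + 73²) = √65354
dz/dt = y/z · dy/dt = 73/√65354 · 4 = 146√65354/32677 ≈ 1.142 m/s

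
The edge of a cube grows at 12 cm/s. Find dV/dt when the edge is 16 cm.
9216 cm³/s

V = s³
dV/dt = 3s² · ds/dt = 3·16²·12 = 9216 cm³/s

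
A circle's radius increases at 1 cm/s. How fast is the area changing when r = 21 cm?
42π cm²/s

A = πr²
dA/dt = 2πr · dr/dt = 2π(21)(1) = 42π cm²/s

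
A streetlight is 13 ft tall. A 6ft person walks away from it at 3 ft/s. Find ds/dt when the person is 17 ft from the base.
18/7 ft/s

By similar triangles: 13/(x+s) = 6/s
Solving: s = 6x/7
ds/dt = 6/7 · dx/dt = 6/7 · 3 = 18/7 ft/s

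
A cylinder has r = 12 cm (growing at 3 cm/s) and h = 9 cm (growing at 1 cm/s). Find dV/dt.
792π cm³/s

V = πr²h
dV/dt = 2πrh·dr/dt + πr²·dh/dt
= 2π(12)(9)(3) + π(12)²(1)
= 792π cm³/s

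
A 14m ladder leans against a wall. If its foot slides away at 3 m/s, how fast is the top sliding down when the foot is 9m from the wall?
27√115/115 ≈ 2.518 m/s

x² + y² = 14²
2x·dx/dt + 2y·dy/dt = 0
dy/dt = -x/y · dx/dt = -9/√115 · 3 = -27√115/115 m/s
The top is descending at 27√115/115 ≈ 2.518 m/s.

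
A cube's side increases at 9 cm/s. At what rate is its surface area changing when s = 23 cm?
2484 cm²/s

A = 6s²
dA/dt = 12s · ds/dt = 12·23·9 = 2484 cm²/s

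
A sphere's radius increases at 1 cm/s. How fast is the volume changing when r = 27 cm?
2916π cm³/s

V = (4/3)πr³
dV/dt = dV/dr · dr/dt = 4πr² · 1
At r = 27: dV/dt = 2916π cm³/s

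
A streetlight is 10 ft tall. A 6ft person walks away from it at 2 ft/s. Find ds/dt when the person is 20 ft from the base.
3 ft/s

By similar triangles: 10/(x+s) = 6/s
Solving: s = 6x/4
ds/dt = 6/4 · dx/dt = 3/2 · 2 = 3 ft/s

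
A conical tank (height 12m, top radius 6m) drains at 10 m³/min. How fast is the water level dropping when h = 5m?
8/(5π) ≈ 0.5093 m/min

r/h = 6/12, so r = (1/2)h
V = (1/3)πr²h = (1/3)π((1/2)h)²h = (1/12)πh³
dV/dh = (1/4)πh²
dh/dt = (dV/dt)/(dV/dh) = -10/((1/4)π·5²) = -8/(5π) m/min
The level is dropping at 8/(5π) ≈ 0.5093 m/min.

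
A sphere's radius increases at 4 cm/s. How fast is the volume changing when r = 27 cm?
11664π cm³/s

V = (4/3)πr³
dV/dt = dV/dr · dr/dt = 4πr² · 4
At r = 27: dV/dt = 11664π cm³/s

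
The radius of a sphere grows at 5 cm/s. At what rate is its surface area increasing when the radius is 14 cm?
560π cm²/s

S = 4πr²
dS/dt = dS/dr · dr/dt = 8πr · 5
At r = 14: dS/dt = 560π cm²/s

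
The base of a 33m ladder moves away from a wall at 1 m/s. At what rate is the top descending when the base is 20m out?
20√689/689 ≈ 0.7619 m/s

x² + y² = 33²
2x·dx/dt + 2y·dy/dt = 0
dy/dt = -x/y · dx/dt = -20/√689 · 1 = -20√689/689 m/s
The top is descending at 20√689/689 ≈ 0.7619 m/s.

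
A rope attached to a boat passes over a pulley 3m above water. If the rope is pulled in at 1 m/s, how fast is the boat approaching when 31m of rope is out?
31√238/476 ≈ 1.005 m/s

rope² = x² + 3²
x = √(31² - 3²) = 2√238
dx/dt = (rope/x) · d(rope)/dt = (31/(2√238)) · (-1) = -31√238/476 m/s
The boat approaches at 31√238/476 ≈ 1.005 m/s.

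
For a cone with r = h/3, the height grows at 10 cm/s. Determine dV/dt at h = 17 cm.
2890π/9 cm³/s

V = (1/3)π(h/3)²h = πh³/27
dV/dt = πh²/9 · 10
At h = 17: dV/dt = 2890π/9 cm³/s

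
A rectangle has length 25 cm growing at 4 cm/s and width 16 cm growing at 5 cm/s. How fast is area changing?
189 cm²/s

A = lw
dA/dt = w·dl/dt + l·dw/dt = 16·4 + 25·5 = 189 cm²/s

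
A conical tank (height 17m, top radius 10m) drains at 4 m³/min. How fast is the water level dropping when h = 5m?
289/(625π) ≈ 0.1472 m/min

r/h = 10/17, so r = (10/17)h
V = (1/3)πr²h = (1/3)π((10/17)h)²h = (100/867)πh³
dV/dh = (100/289)πh²
dh/dt = (dV/dt)/(dV/dh) = -4/((100/289)π·5²) = -289/(625π) m/min
The level is dropping at 289/(625π) ≈ 0.1472 m/min.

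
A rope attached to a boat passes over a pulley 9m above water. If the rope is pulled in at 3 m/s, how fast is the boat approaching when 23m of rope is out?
69√7/56 ≈ 3.26 m/s

rope² = x² + 9²
x = √(23² - 9²) = 8√7
dx/dt = (rope/x) · d(rope)/dt = (23/(8√7)) · (-3) = -69√7/56 m/s
The boat approaches at 69√7/56 ≈ 3.26 m/s.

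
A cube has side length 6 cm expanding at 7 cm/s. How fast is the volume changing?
756 cm³/s

V = s³
dV/dt = 3s² · ds/dt = 3·6²·7 = 756 cm³/s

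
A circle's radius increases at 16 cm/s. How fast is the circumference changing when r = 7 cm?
32π cm/s

C = 2πr
dC/dt = 2π · dr/dt = 2π · 16 = 32π cm/s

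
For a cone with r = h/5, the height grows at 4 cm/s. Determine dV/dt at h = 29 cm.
3364π/25 cm³/s

V = (1/3)π(h/5)²h = πh³/75
dV/dt = πh²/25 · 4
At h = 29: dV/dt = 3364π/25 cm³/s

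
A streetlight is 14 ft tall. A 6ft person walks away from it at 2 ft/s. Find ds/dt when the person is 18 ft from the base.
3/2 ft/s

By similar triangles: 14/(x+s) = 6/s
Solving: s = 6x/8
ds/dt = 6/8 · dx/dt = 3/4 · 2 = 3/2 ft/s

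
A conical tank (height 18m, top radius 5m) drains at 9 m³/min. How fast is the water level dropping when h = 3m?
324/(25π) ≈ 4.125 m/min

r/h = 5/18, so r = (5/18)h
V = (1/3)πr²h = (1/3)π((5/18)h)²h = (25/972)πh³
dV/dh = (25/324)πh²
dh/dt = (dV/dt)/(dV/dh) = -9/((25/324)π·3²) = -324/(25π) m/min
The level is dropping at 324/(25π) ≈ 4.125 m/min.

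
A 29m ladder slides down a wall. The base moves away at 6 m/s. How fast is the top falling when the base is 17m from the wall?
17√138/46 ≈ 4.341 m/s

x² + y² = 29²
2x·dx/dt + 2y·dy/dt = 0
dy/dt = -x/y · dx/dt = -17/(2√138) · 6 = -17√138/46 m/s
The top is descending at 17√138/46 ≈ 4.341 m/s.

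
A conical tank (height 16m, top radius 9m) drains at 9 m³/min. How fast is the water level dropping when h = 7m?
256/(441π) ≈ 0.1848 m/min

r/h = 9/16, so r = (9/16)h
V = (1/3)πr²h = (1/3)π((9/16)h)²h = (27/256)πh³
dV/dh = (81/256)πh²
dh/dt = (dV/dt)/(dV/dh) = -9/((81/256)π·7²) = -256/(441π) m/min
The level is dropping at 256/(441π) ≈ 0.1848 m/min.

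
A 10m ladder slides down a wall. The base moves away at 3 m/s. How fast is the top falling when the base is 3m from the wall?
9√91/91 ≈ 0.9435 m/s

x² + y² = 10²
2x·dx/dt + 2y·dy/dt = 0
dy/dt = -x/y · dx/dt = -3/√91 · 3 = -9√91/91 m/s
The top is descending at 9√91/91 ≈ 0.9435 m/s.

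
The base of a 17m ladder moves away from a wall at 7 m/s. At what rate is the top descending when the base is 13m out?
91√30/60 ≈ 8.307 m/s

x² + y² = 17²
2x·dx/dt + 2y·dy/dt = 0
dy/dt = -x/y · dx/dt = -13/(2√30) · 7 = -91√30/60 m/s
The top is descending at 91√30/60 ≈ 8.307 m/s.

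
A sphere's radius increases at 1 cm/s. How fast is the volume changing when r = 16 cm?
1024π cm³/s

V = (4/3)πr³
dV/dt = dV/dr · dr/dt = 4πr² · 1
At r = 16: dV/dt = 1024π cm³/s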